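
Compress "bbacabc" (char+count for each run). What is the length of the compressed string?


Input: bbacabc
Runs:
  'b' x 2 => "b2"
  'a' x 1 => "a1"
  'c' x 1 => "c1"
  'a' x 1 => "a1"
  'b' x 1 => "b1"
  'c' x 1 => "c1"
Compressed: "b2a1c1a1b1c1"
Compressed length: 12

12


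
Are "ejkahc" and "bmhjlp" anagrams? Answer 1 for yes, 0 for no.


Strings: "ejkahc", "bmhjlp"
Sorted first:  acehjk
Sorted second: bhjlmp
Differ at position 0: 'a' vs 'b' => not anagrams

0


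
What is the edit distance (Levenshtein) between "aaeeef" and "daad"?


Computing edit distance: "aaeeef" -> "daad"
DP table:
           d    a    a    d
      0    1    2    3    4
  a   1    1    1    2    3
  a   2    2    1    1    2
  e   3    3    2    2    2
  e   4    4    3    3    3
  e   5    5    4    4    4
  f   6    6    5    5    5
Edit distance = dp[6][4] = 5

5


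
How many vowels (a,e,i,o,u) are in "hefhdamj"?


Input: hefhdamj
Checking each character:
  'h' at position 0: consonant
  'e' at position 1: vowel (running total: 1)
  'f' at position 2: consonant
  'h' at position 3: consonant
  'd' at position 4: consonant
  'a' at position 5: vowel (running total: 2)
  'm' at position 6: consonant
  'j' at position 7: consonant
Total vowels: 2

2


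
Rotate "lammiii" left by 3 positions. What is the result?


Input: "lammiii", rotate left by 3
First 3 characters: "lam"
Remaining characters: "miii"
Concatenate remaining + first: "miii" + "lam" = "miiilam"

miiilam


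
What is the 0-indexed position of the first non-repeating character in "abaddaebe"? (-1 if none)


Input: abaddaebe
Character frequencies:
  'a': 3
  'b': 2
  'd': 2
  'e': 2
Scanning left to right for freq == 1:
  Position 0 ('a'): freq=3, skip
  Position 1 ('b'): freq=2, skip
  Position 2 ('a'): freq=3, skip
  Position 3 ('d'): freq=2, skip
  Position 4 ('d'): freq=2, skip
  Position 5 ('a'): freq=3, skip
  Position 6 ('e'): freq=2, skip
  Position 7 ('b'): freq=2, skip
  Position 8 ('e'): freq=2, skip
  No unique character found => answer = -1

-1


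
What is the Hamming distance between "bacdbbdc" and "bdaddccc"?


Comparing "bacdbbdc" and "bdaddccc" position by position:
  Position 0: 'b' vs 'b' => same
  Position 1: 'a' vs 'd' => differ
  Position 2: 'c' vs 'a' => differ
  Position 3: 'd' vs 'd' => same
  Position 4: 'b' vs 'd' => differ
  Position 5: 'b' vs 'c' => differ
  Position 6: 'd' vs 'c' => differ
  Position 7: 'c' vs 'c' => same
Total differences (Hamming distance): 5

5


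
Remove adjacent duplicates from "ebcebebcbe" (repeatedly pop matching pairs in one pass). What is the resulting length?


Input: ebcebebcbe
Stack-based adjacent duplicate removal:
  Read 'e': push. Stack: e
  Read 'b': push. Stack: eb
  Read 'c': push. Stack: ebc
  Read 'e': push. Stack: ebce
  Read 'b': push. Stack: ebceb
  Read 'e': push. Stack: ebcebe
  Read 'b': push. Stack: ebcebeb
  Read 'c': push. Stack: ebcebebc
  Read 'b': push. Stack: ebcebebcb
  Read 'e': push. Stack: ebcebebcbe
Final stack: "ebcebebcbe" (length 10)

10


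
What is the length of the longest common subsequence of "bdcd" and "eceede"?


LCS of "bdcd" and "eceede"
DP table:
           e    c    e    e    d    e
      0    0    0    0    0    0    0
  b   0    0    0    0    0    0    0
  d   0    0    0    0    0    1    1
  c   0    0    1    1    1    1    1
  d   0    0    1    1    1    2    2
LCS length = dp[4][6] = 2

2


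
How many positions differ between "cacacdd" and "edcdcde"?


Comparing "cacacdd" and "edcdcde" position by position:
  Position 0: 'c' vs 'e' => DIFFER
  Position 1: 'a' vs 'd' => DIFFER
  Position 2: 'c' vs 'c' => same
  Position 3: 'a' vs 'd' => DIFFER
  Position 4: 'c' vs 'c' => same
  Position 5: 'd' vs 'd' => same
  Position 6: 'd' vs 'e' => DIFFER
Positions that differ: 4

4


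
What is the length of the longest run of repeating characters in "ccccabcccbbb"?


Input: "ccccabcccbbb"
Scanning for longest run:
  Position 1 ('c'): continues run of 'c', length=2
  Position 2 ('c'): continues run of 'c', length=3
  Position 3 ('c'): continues run of 'c', length=4
  Position 4 ('a'): new char, reset run to 1
  Position 5 ('b'): new char, reset run to 1
  Position 6 ('c'): new char, reset run to 1
  Position 7 ('c'): continues run of 'c', length=2
  Position 8 ('c'): continues run of 'c', length=3
  Position 9 ('b'): new char, reset run to 1
  Position 10 ('b'): continues run of 'b', length=2
  Position 11 ('b'): continues run of 'b', length=3
Longest run: 'c' with length 4

4


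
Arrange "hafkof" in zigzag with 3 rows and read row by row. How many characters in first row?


Zigzag "hafkof" into 3 rows:
Placing characters:
  'h' => row 0
  'a' => row 1
  'f' => row 2
  'k' => row 1
  'o' => row 0
  'f' => row 1
Rows:
  Row 0: "ho"
  Row 1: "akf"
  Row 2: "f"
First row length: 2

2


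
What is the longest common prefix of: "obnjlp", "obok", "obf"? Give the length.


Words: obnjlp, obok, obf
  Position 0: all 'o' => match
  Position 1: all 'b' => match
  Position 2: ('n', 'o', 'f') => mismatch, stop
LCP = "ob" (length 2)

2


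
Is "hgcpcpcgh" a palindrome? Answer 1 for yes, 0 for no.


Input: hgcpcpcgh
Reversed: hgcpcpcgh
  Compare pos 0 ('h') with pos 8 ('h'): match
  Compare pos 1 ('g') with pos 7 ('g'): match
  Compare pos 2 ('c') with pos 6 ('c'): match
  Compare pos 3 ('p') with pos 5 ('p'): match
Result: palindrome

1


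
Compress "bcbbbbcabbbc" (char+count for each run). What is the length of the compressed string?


Input: bcbbbbcabbbc
Runs:
  'b' x 1 => "b1"
  'c' x 1 => "c1"
  'b' x 4 => "b4"
  'c' x 1 => "c1"
  'a' x 1 => "a1"
  'b' x 3 => "b3"
  'c' x 1 => "c1"
Compressed: "b1c1b4c1a1b3c1"
Compressed length: 14

14


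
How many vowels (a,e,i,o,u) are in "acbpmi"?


Input: acbpmi
Checking each character:
  'a' at position 0: vowel (running total: 1)
  'c' at position 1: consonant
  'b' at position 2: consonant
  'p' at position 3: consonant
  'm' at position 4: consonant
  'i' at position 5: vowel (running total: 2)
Total vowels: 2

2


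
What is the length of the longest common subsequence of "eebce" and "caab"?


LCS of "eebce" and "caab"
DP table:
           c    a    a    b
      0    0    0    0    0
  e   0    0    0    0    0
  e   0    0    0    0    0
  b   0    0    0    0    1
  c   0    1    1    1    1
  e   0    1    1    1    1
LCS length = dp[5][4] = 1

1


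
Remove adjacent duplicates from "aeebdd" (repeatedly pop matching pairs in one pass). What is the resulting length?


Input: aeebdd
Stack-based adjacent duplicate removal:
  Read 'a': push. Stack: a
  Read 'e': push. Stack: ae
  Read 'e': matches stack top 'e' => pop. Stack: a
  Read 'b': push. Stack: ab
  Read 'd': push. Stack: abd
  Read 'd': matches stack top 'd' => pop. Stack: ab
Final stack: "ab" (length 2)

2


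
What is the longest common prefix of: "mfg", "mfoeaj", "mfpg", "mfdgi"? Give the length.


Words: mfg, mfoeaj, mfpg, mfdgi
  Position 0: all 'm' => match
  Position 1: all 'f' => match
  Position 2: ('g', 'o', 'p', 'd') => mismatch, stop
LCP = "mf" (length 2)

2


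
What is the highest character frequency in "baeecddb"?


Input: baeecddb
Character counts:
  'a': 1
  'b': 2
  'c': 1
  'd': 2
  'e': 2
Maximum frequency: 2

2


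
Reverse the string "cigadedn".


Input: cigadedn
Reading characters right to left:
  Position 7: 'n'
  Position 6: 'd'
  Position 5: 'e'
  Position 4: 'd'
  Position 3: 'a'
  Position 2: 'g'
  Position 1: 'i'
  Position 0: 'c'
Reversed: ndedagic

ndedagic


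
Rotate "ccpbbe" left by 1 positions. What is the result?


Input: "ccpbbe", rotate left by 1
First 1 characters: "c"
Remaining characters: "cpbbe"
Concatenate remaining + first: "cpbbe" + "c" = "cpbbec"

cpbbec


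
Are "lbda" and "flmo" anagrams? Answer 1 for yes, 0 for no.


Strings: "lbda", "flmo"
Sorted first:  abdl
Sorted second: flmo
Differ at position 0: 'a' vs 'f' => not anagrams

0


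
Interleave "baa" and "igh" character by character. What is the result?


Interleaving "baa" and "igh":
  Position 0: 'b' from first, 'i' from second => "bi"
  Position 1: 'a' from first, 'g' from second => "ag"
  Position 2: 'a' from first, 'h' from second => "ah"
Result: biagah

biagah


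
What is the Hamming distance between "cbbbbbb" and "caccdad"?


Comparing "cbbbbbb" and "caccdad" position by position:
  Position 0: 'c' vs 'c' => same
  Position 1: 'b' vs 'a' => differ
  Position 2: 'b' vs 'c' => differ
  Position 3: 'b' vs 'c' => differ
  Position 4: 'b' vs 'd' => differ
  Position 5: 'b' vs 'a' => differ
  Position 6: 'b' vs 'd' => differ
Total differences (Hamming distance): 6

6


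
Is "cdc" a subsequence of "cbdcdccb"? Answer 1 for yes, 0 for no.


Check if "cdc" is a subsequence of "cbdcdccb"
Greedy scan:
  Position 0 ('c'): matches sub[0] = 'c'
  Position 1 ('b'): no match needed
  Position 2 ('d'): matches sub[1] = 'd'
  Position 3 ('c'): matches sub[2] = 'c'
  Position 4 ('d'): no match needed
  Position 5 ('c'): no match needed
  Position 6 ('c'): no match needed
  Position 7 ('b'): no match needed
All 3 characters matched => is a subsequence

1


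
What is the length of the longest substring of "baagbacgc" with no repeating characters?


Input: "baagbacgc"
Sliding window (track last position of each char):
  Position 0 ('b'): window [0,0] length 1 -- new best
  Position 1 ('a'): window [0,1] length 2 -- new best
  Position 2 ('a'): repeat (last at 1), move window start to 2
  Position 2 ('a'): window [2,2] length 1
  Position 3 ('g'): window [2,3] length 2
  Position 4 ('b'): window [2,4] length 3 -- new best
  Position 5 ('a'): repeat (last at 2), move window start to 3
  Position 5 ('a'): window [3,5] length 3
  Position 6 ('c'): window [3,6] length 4 -- new best
  Position 7 ('g'): repeat (last at 3), move window start to 4
  Position 7 ('g'): window [4,7] length 4
  Position 8 ('c'): repeat (last at 6), move window start to 7
  Position 8 ('c'): window [7,8] length 2
Longest substring with no repeats: "gbac" with length 4

4


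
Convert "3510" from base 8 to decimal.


Input: "3510" in base 8
Positional expansion:
  Digit '3' (value 3) x 8^3 = 1536
  Digit '5' (value 5) x 8^2 = 320
  Digit '1' (value 1) x 8^1 = 8
  Digit '0' (value 0) x 8^0 = 0
Sum = 1864

1864


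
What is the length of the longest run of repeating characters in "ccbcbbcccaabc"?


Input: "ccbcbbcccaabc"
Scanning for longest run:
  Position 1 ('c'): continues run of 'c', length=2
  Position 2 ('b'): new char, reset run to 1
  Position 3 ('c'): new char, reset run to 1
  Position 4 ('b'): new char, reset run to 1
  Position 5 ('b'): continues run of 'b', length=2
  Position 6 ('c'): new char, reset run to 1
  Position 7 ('c'): continues run of 'c', length=2
  Position 8 ('c'): continues run of 'c', length=3
  Position 9 ('a'): new char, reset run to 1
  Position 10 ('a'): continues run of 'a', length=2
  Position 11 ('b'): new char, reset run to 1
  Position 12 ('c'): new char, reset run to 1
Longest run: 'c' with length 3

3


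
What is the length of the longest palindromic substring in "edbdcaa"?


Input: "edbdcaa"
Checking substrings for palindromes:
  [1:4] "dbd" (len 3) => palindrome
  [5:7] "aa" (len 2) => palindrome
Longest palindromic substring: "dbd" with length 3

3


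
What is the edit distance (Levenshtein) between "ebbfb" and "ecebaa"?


Computing edit distance: "ebbfb" -> "ecebaa"
DP table:
           e    c    e    b    a    a
      0    1    2    3    4    5    6
  e   1    0    1    2    3    4    5
  b   2    1    1    2    2    3    4
  b   3    2    2    2    2    3    4
  f   4    3    3    3    3    3    4
  b   5    4    4    4    3    4    4
Edit distance = dp[5][6] = 4

4


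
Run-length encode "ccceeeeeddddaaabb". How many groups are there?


Input: ccceeeeeddddaaabb
Scanning for consecutive runs:
  Group 1: 'c' x 3 (positions 0-2)
  Group 2: 'e' x 5 (positions 3-7)
  Group 3: 'd' x 4 (positions 8-11)
  Group 4: 'a' x 3 (positions 12-14)
  Group 5: 'b' x 2 (positions 15-16)
Total groups: 5

5


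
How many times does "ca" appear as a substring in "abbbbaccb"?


Searching for "ca" in "abbbbaccb"
Scanning each position:
  Position 0: "ab" => no
  Position 1: "bb" => no
  Position 2: "bb" => no
  Position 3: "bb" => no
  Position 4: "ba" => no
  Position 5: "ac" => no
  Position 6: "cc" => no
  Position 7: "cb" => no
Total occurrences: 0

0


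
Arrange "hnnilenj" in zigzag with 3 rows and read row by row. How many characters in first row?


Zigzag "hnnilenj" into 3 rows:
Placing characters:
  'h' => row 0
  'n' => row 1
  'n' => row 2
  'i' => row 1
  'l' => row 0
  'e' => row 1
  'n' => row 2
  'j' => row 1
Rows:
  Row 0: "hl"
  Row 1: "niej"
  Row 2: "nn"
First row length: 2

2


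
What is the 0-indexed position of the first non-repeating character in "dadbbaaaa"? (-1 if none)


Input: dadbbaaaa
Character frequencies:
  'a': 5
  'b': 2
  'd': 2
Scanning left to right for freq == 1:
  Position 0 ('d'): freq=2, skip
  Position 1 ('a'): freq=5, skip
  Position 2 ('d'): freq=2, skip
  Position 3 ('b'): freq=2, skip
  Position 4 ('b'): freq=2, skip
  Position 5 ('a'): freq=5, skip
  Position 6 ('a'): freq=5, skip
  Position 7 ('a'): freq=5, skip
  Position 8 ('a'): freq=5, skip
  No unique character found => answer = -1

-1


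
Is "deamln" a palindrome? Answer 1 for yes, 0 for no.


Input: deamln
Reversed: nlmaed
  Compare pos 0 ('d') with pos 5 ('n'): MISMATCH
  Compare pos 1 ('e') with pos 4 ('l'): MISMATCH
  Compare pos 2 ('a') with pos 3 ('m'): MISMATCH
Result: not a palindrome

0


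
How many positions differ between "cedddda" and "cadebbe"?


Comparing "cedddda" and "cadebbe" position by position:
  Position 0: 'c' vs 'c' => same
  Position 1: 'e' vs 'a' => DIFFER
  Position 2: 'd' vs 'd' => same
  Position 3: 'd' vs 'e' => DIFFER
  Position 4: 'd' vs 'b' => DIFFER
  Position 5: 'd' vs 'b' => DIFFER
  Position 6: 'a' vs 'e' => DIFFER
Positions that differ: 5

5


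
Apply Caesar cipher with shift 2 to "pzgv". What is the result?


Caesar cipher: shift "pzgv" by 2
  'p' (pos 15) + 2 = pos 17 = 'r'
  'z' (pos 25) + 2 = pos 1 = 'b'
  'g' (pos 6) + 2 = pos 8 = 'i'
  'v' (pos 21) + 2 = pos 23 = 'x'
Result: rbix

rbix


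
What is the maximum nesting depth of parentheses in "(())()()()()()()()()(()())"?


Input: "(())()()()()()()()()(()())"
Tracking depth:
  Position 0 '(': depth becomes 1
  Position 1 '(': depth becomes 2
  Position 2 ')': depth becomes 1
  Position 3 ')': depth becomes 0
  Position 4 '(': depth becomes 1
  Position 5 ')': depth becomes 0
  Position 6 '(': depth becomes 1
  Position 7 ')': depth becomes 0
  Position 8 '(': depth becomes 1
  Position 9 ')': depth becomes 0
  Position 10 '(': depth becomes 1
  Position 11 ')': depth becomes 0
  Position 12 '(': depth becomes 1
  Position 13 ')': depth becomes 0
  Position 14 '(': depth becomes 1
  Position 15 ')': depth becomes 0
  Position 16 '(': depth becomes 1
  Position 17 ')': depth becomes 0
  Position 18 '(': depth becomes 1
  Position 19 ')': depth becomes 0
  Position 20 '(': depth becomes 1
  Position 21 '(': depth becomes 2
  Position 22 ')': depth becomes 1
  Position 23 '(': depth becomes 2
  Position 24 ')': depth becomes 1
  Position 25 ')': depth becomes 0
Maximum depth reached: 2

2


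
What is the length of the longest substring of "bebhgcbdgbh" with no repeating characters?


Input: "bebhgcbdgbh"
Sliding window (track last position of each char):
  Position 0 ('b'): window [0,0] length 1 -- new best
  Position 1 ('e'): window [0,1] length 2 -- new best
  Position 2 ('b'): repeat (last at 0), move window start to 1
  Position 2 ('b'): window [1,2] length 2
  Position 3 ('h'): window [1,3] length 3 -- new best
  Position 4 ('g'): window [1,4] length 4 -- new best
  Position 5 ('c'): window [1,5] length 5 -- new best
  Position 6 ('b'): repeat (last at 2), move window start to 3
  Position 6 ('b'): window [3,6] length 4
  Position 7 ('d'): window [3,7] length 5
  Position 8 ('g'): repeat (last at 4), move window start to 5
  Position 8 ('g'): window [5,8] length 4
  Position 9 ('b'): repeat (last at 6), move window start to 7
  Position 9 ('b'): window [7,9] length 3
  Position 10 ('h'): window [7,10] length 4
Longest substring with no repeats: "ebhgc" with length 5

5


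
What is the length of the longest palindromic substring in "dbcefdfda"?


Input: "dbcefdfda"
Checking substrings for palindromes:
  [4:7] "fdf" (len 3) => palindrome
  [5:8] "dfd" (len 3) => palindrome
Longest palindromic substring: "fdf" with length 3

3


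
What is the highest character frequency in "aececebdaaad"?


Input: aececebdaaad
Character counts:
  'a': 4
  'b': 1
  'c': 2
  'd': 2
  'e': 3
Maximum frequency: 4

4


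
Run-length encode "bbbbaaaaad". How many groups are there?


Input: bbbbaaaaad
Scanning for consecutive runs:
  Group 1: 'b' x 4 (positions 0-3)
  Group 2: 'a' x 5 (positions 4-8)
  Group 3: 'd' x 1 (positions 9-9)
Total groups: 3

3


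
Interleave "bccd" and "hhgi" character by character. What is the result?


Interleaving "bccd" and "hhgi":
  Position 0: 'b' from first, 'h' from second => "bh"
  Position 1: 'c' from first, 'h' from second => "ch"
  Position 2: 'c' from first, 'g' from second => "cg"
  Position 3: 'd' from first, 'i' from second => "di"
Result: bhchcgdi

bhchcgdi


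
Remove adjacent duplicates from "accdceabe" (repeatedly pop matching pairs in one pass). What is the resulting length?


Input: accdceabe
Stack-based adjacent duplicate removal:
  Read 'a': push. Stack: a
  Read 'c': push. Stack: ac
  Read 'c': matches stack top 'c' => pop. Stack: a
  Read 'd': push. Stack: ad
  Read 'c': push. Stack: adc
  Read 'e': push. Stack: adce
  Read 'a': push. Stack: adcea
  Read 'b': push. Stack: adceab
  Read 'e': push. Stack: adceabe
Final stack: "adceabe" (length 7)

7


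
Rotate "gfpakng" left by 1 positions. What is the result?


Input: "gfpakng", rotate left by 1
First 1 characters: "g"
Remaining characters: "fpakng"
Concatenate remaining + first: "fpakng" + "g" = "fpakngg"

fpakngg


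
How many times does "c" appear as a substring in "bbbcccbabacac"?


Searching for "c" in "bbbcccbabacac"
Scanning each position:
  Position 0: "b" => no
  Position 1: "b" => no
  Position 2: "b" => no
  Position 3: "c" => MATCH
  Position 4: "c" => MATCH
  Position 5: "c" => MATCH
  Position 6: "b" => no
  Position 7: "a" => no
  Position 8: "b" => no
  Position 9: "a" => no
  Position 10: "c" => MATCH
  Position 11: "a" => no
  Position 12: "c" => MATCH
Total occurrences: 5

5


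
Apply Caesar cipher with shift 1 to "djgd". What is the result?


Caesar cipher: shift "djgd" by 1
  'd' (pos 3) + 1 = pos 4 = 'e'
  'j' (pos 9) + 1 = pos 10 = 'k'
  'g' (pos 6) + 1 = pos 7 = 'h'
  'd' (pos 3) + 1 = pos 4 = 'e'
Result: ekhe

ekhe


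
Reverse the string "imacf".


Input: imacf
Reading characters right to left:
  Position 4: 'f'
  Position 3: 'c'
  Position 2: 'a'
  Position 1: 'm'
  Position 0: 'i'
Reversed: fcami

fcami


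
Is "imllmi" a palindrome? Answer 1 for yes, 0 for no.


Input: imllmi
Reversed: imllmi
  Compare pos 0 ('i') with pos 5 ('i'): match
  Compare pos 1 ('m') with pos 4 ('m'): match
  Compare pos 2 ('l') with pos 3 ('l'): match
Result: palindrome

1


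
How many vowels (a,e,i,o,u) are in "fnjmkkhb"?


Input: fnjmkkhb
Checking each character:
  'f' at position 0: consonant
  'n' at position 1: consonant
  'j' at position 2: consonant
  'm' at position 3: consonant
  'k' at position 4: consonant
  'k' at position 5: consonant
  'h' at position 6: consonant
  'b' at position 7: consonant
Total vowels: 0

0


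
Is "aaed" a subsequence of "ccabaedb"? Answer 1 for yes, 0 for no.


Check if "aaed" is a subsequence of "ccabaedb"
Greedy scan:
  Position 0 ('c'): no match needed
  Position 1 ('c'): no match needed
  Position 2 ('a'): matches sub[0] = 'a'
  Position 3 ('b'): no match needed
  Position 4 ('a'): matches sub[1] = 'a'
  Position 5 ('e'): matches sub[2] = 'e'
  Position 6 ('d'): matches sub[3] = 'd'
  Position 7 ('b'): no match needed
All 4 characters matched => is a subsequence

1


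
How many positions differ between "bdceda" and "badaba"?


Comparing "bdceda" and "badaba" position by position:
  Position 0: 'b' vs 'b' => same
  Position 1: 'd' vs 'a' => DIFFER
  Position 2: 'c' vs 'd' => DIFFER
  Position 3: 'e' vs 'a' => DIFFER
  Position 4: 'd' vs 'b' => DIFFER
  Position 5: 'a' vs 'a' => same
Positions that differ: 4

4


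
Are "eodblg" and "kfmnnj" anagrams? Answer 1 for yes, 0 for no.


Strings: "eodblg", "kfmnnj"
Sorted first:  bdeglo
Sorted second: fjkmnn
Differ at position 0: 'b' vs 'f' => not anagrams

0


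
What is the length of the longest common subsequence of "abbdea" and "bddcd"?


LCS of "abbdea" and "bddcd"
DP table:
           b    d    d    c    d
      0    0    0    0    0    0
  a   0    0    0    0    0    0
  b   0    1    1    1    1    1
  b   0    1    1    1    1    1
  d   0    1    2    2    2    2
  e   0    1    2    2    2    2
  a   0    1    2    2    2    2
LCS length = dp[6][5] = 2

2


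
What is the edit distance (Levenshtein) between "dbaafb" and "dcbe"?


Computing edit distance: "dbaafb" -> "dcbe"
DP table:
           d    c    b    e
      0    1    2    3    4
  d   1    0    1    2    3
  b   2    1    1    1    2
  a   3    2    2    2    2
  a   4    3    3    3    3
  f   5    4    4    4    4
  b   6    5    5    4    5
Edit distance = dp[6][4] = 5

5


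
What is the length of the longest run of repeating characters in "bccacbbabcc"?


Input: "bccacbbabcc"
Scanning for longest run:
  Position 1 ('c'): new char, reset run to 1
  Position 2 ('c'): continues run of 'c', length=2
  Position 3 ('a'): new char, reset run to 1
  Position 4 ('c'): new char, reset run to 1
  Position 5 ('b'): new char, reset run to 1
  Position 6 ('b'): continues run of 'b', length=2
  Position 7 ('a'): new char, reset run to 1
  Position 8 ('b'): new char, reset run to 1
  Position 9 ('c'): new char, reset run to 1
  Position 10 ('c'): continues run of 'c', length=2
Longest run: 'c' with length 2

2


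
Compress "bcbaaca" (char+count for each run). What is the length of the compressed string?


Input: bcbaaca
Runs:
  'b' x 1 => "b1"
  'c' x 1 => "c1"
  'b' x 1 => "b1"
  'a' x 2 => "a2"
  'c' x 1 => "c1"
  'a' x 1 => "a1"
Compressed: "b1c1b1a2c1a1"
Compressed length: 12

12


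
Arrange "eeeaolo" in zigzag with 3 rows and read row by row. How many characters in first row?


Zigzag "eeeaolo" into 3 rows:
Placing characters:
  'e' => row 0
  'e' => row 1
  'e' => row 2
  'a' => row 1
  'o' => row 0
  'l' => row 1
  'o' => row 2
Rows:
  Row 0: "eo"
  Row 1: "eal"
  Row 2: "eo"
First row length: 2

2


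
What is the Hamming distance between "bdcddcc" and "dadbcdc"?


Comparing "bdcddcc" and "dadbcdc" position by position:
  Position 0: 'b' vs 'd' => differ
  Position 1: 'd' vs 'a' => differ
  Position 2: 'c' vs 'd' => differ
  Position 3: 'd' vs 'b' => differ
  Position 4: 'd' vs 'c' => differ
  Position 5: 'c' vs 'd' => differ
  Position 6: 'c' vs 'c' => same
Total differences (Hamming distance): 6

6


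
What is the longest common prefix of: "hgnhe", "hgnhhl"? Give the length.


Words: hgnhe, hgnhhl
  Position 0: all 'h' => match
  Position 1: all 'g' => match
  Position 2: all 'n' => match
  Position 3: all 'h' => match
  Position 4: ('e', 'h') => mismatch, stop
LCP = "hgnh" (length 4)

4


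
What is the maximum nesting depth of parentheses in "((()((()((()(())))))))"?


Input: "((()((()((()(())))))))"
Tracking depth:
  Position 0 '(': depth becomes 1
  Position 1 '(': depth becomes 2
  Position 2 '(': depth becomes 3
  Position 3 ')': depth becomes 2
  Position 4 '(': depth becomes 3
  Position 5 '(': depth becomes 4
  Position 6 '(': depth becomes 5
  Position 7 ')': depth becomes 4
  Position 8 '(': depth becomes 5
  Position 9 '(': depth becomes 6
  Position 10 '(': depth becomes 7
  Position 11 ')': depth becomes 6
  Position 12 '(': depth becomes 7
  Position 13 '(': depth becomes 8
  Position 14 ')': depth becomes 7
  Position 15 ')': depth becomes 6
  Position 16 ')': depth becomes 5
  Position 17 ')': depth becomes 4
  Position 18 ')': depth becomes 3
  Position 19 ')': depth becomes 2
  Position 20 ')': depth becomes 1
  Position 21 ')': depth becomes 0
Maximum depth reached: 8

8


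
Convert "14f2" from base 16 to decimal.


Input: "14f2" in base 16
Positional expansion:
  Digit '1' (value 1) x 16^3 = 4096
  Digit '4' (value 4) x 16^2 = 1024
  Digit 'f' (value 15) x 16^1 = 240
  Digit '2' (value 2) x 16^0 = 2
Sum = 5362

5362


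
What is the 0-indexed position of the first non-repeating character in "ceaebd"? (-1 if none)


Input: ceaebd
Character frequencies:
  'a': 1
  'b': 1
  'c': 1
  'd': 1
  'e': 2
Scanning left to right for freq == 1:
  Position 0 ('c'): unique! => answer = 0

0


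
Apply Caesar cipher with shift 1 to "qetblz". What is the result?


Caesar cipher: shift "qetblz" by 1
  'q' (pos 16) + 1 = pos 17 = 'r'
  'e' (pos 4) + 1 = pos 5 = 'f'
  't' (pos 19) + 1 = pos 20 = 'u'
  'b' (pos 1) + 1 = pos 2 = 'c'
  'l' (pos 11) + 1 = pos 12 = 'm'
  'z' (pos 25) + 1 = pos 0 = 'a'
Result: rfucma

rfucma


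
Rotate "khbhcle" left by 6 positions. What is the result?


Input: "khbhcle", rotate left by 6
First 6 characters: "khbhcl"
Remaining characters: "e"
Concatenate remaining + first: "e" + "khbhcl" = "ekhbhcl"

ekhbhcl


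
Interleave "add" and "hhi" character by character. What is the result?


Interleaving "add" and "hhi":
  Position 0: 'a' from first, 'h' from second => "ah"
  Position 1: 'd' from first, 'h' from second => "dh"
  Position 2: 'd' from first, 'i' from second => "di"
Result: ahdhdi

ahdhdi


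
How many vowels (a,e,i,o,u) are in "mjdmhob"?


Input: mjdmhob
Checking each character:
  'm' at position 0: consonant
  'j' at position 1: consonant
  'd' at position 2: consonant
  'm' at position 3: consonant
  'h' at position 4: consonant
  'o' at position 5: vowel (running total: 1)
  'b' at position 6: consonant
Total vowels: 1

1


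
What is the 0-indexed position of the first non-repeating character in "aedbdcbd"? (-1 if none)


Input: aedbdcbd
Character frequencies:
  'a': 1
  'b': 2
  'c': 1
  'd': 3
  'e': 1
Scanning left to right for freq == 1:
  Position 0 ('a'): unique! => answer = 0

0


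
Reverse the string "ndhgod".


Input: ndhgod
Reading characters right to left:
  Position 5: 'd'
  Position 4: 'o'
  Position 3: 'g'
  Position 2: 'h'
  Position 1: 'd'
  Position 0: 'n'
Reversed: doghdn

doghdn


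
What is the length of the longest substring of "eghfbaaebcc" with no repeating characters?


Input: "eghfbaaebcc"
Sliding window (track last position of each char):
  Position 0 ('e'): window [0,0] length 1 -- new best
  Position 1 ('g'): window [0,1] length 2 -- new best
  Position 2 ('h'): window [0,2] length 3 -- new best
  Position 3 ('f'): window [0,3] length 4 -- new best
  Position 4 ('b'): window [0,4] length 5 -- new best
  Position 5 ('a'): window [0,5] length 6 -- new best
  Position 6 ('a'): repeat (last at 5), move window start to 6
  Position 6 ('a'): window [6,6] length 1
  Position 7 ('e'): window [6,7] length 2
  Position 8 ('b'): window [6,8] length 3
  Position 9 ('c'): window [6,9] length 4
  Position 10 ('c'): repeat (last at 9), move window start to 10
  Position 10 ('c'): window [10,10] length 1
Longest substring with no repeats: "eghfba" with length 6

6


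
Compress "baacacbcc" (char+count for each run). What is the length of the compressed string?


Input: baacacbcc
Runs:
  'b' x 1 => "b1"
  'a' x 2 => "a2"
  'c' x 1 => "c1"
  'a' x 1 => "a1"
  'c' x 1 => "c1"
  'b' x 1 => "b1"
  'c' x 2 => "c2"
Compressed: "b1a2c1a1c1b1c2"
Compressed length: 14

14


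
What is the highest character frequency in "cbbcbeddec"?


Input: cbbcbeddec
Character counts:
  'b': 3
  'c': 3
  'd': 2
  'e': 2
Maximum frequency: 3

3


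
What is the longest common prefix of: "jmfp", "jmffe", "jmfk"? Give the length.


Words: jmfp, jmffe, jmfk
  Position 0: all 'j' => match
  Position 1: all 'm' => match
  Position 2: all 'f' => match
  Position 3: ('p', 'f', 'k') => mismatch, stop
LCP = "jmf" (length 3)

3


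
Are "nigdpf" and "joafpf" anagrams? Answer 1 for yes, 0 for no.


Strings: "nigdpf", "joafpf"
Sorted first:  dfginp
Sorted second: affjop
Differ at position 0: 'd' vs 'a' => not anagrams

0


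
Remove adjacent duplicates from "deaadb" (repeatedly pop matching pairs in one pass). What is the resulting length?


Input: deaadb
Stack-based adjacent duplicate removal:
  Read 'd': push. Stack: d
  Read 'e': push. Stack: de
  Read 'a': push. Stack: dea
  Read 'a': matches stack top 'a' => pop. Stack: de
  Read 'd': push. Stack: ded
  Read 'b': push. Stack: dedb
Final stack: "dedb" (length 4)

4


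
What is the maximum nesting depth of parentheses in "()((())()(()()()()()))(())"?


Input: "()((())()(()()()()()))(())"
Tracking depth:
  Position 0 '(': depth becomes 1
  Position 1 ')': depth becomes 0
  Position 2 '(': depth becomes 1
  Position 3 '(': depth becomes 2
  Position 4 '(': depth becomes 3
  Position 5 ')': depth becomes 2
  Position 6 ')': depth becomes 1
  Position 7 '(': depth becomes 2
  Position 8 ')': depth becomes 1
  Position 9 '(': depth becomes 2
  Position 10 '(': depth becomes 3
  Position 11 ')': depth becomes 2
  Position 12 '(': depth becomes 3
  Position 13 ')': depth becomes 2
  Position 14 '(': depth becomes 3
  Position 15 ')': depth becomes 2
  Position 16 '(': depth becomes 3
  Position 17 ')': depth becomes 2
  Position 18 '(': depth becomes 3
  Position 19 ')': depth becomes 2
  Position 20 ')': depth becomes 1
  Position 21 ')': depth becomes 0
  Position 22 '(': depth becomes 1
  Position 23 '(': depth becomes 2
  Position 24 ')': depth becomes 1
  Position 25 ')': depth becomes 0
Maximum depth reached: 3

3


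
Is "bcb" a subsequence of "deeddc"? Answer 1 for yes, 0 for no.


Check if "bcb" is a subsequence of "deeddc"
Greedy scan:
  Position 0 ('d'): no match needed
  Position 1 ('e'): no match needed
  Position 2 ('e'): no match needed
  Position 3 ('d'): no match needed
  Position 4 ('d'): no match needed
  Position 5 ('c'): no match needed
Only matched 0/3 characters => not a subsequence

0


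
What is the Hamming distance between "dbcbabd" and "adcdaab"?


Comparing "dbcbabd" and "adcdaab" position by position:
  Position 0: 'd' vs 'a' => differ
  Position 1: 'b' vs 'd' => differ
  Position 2: 'c' vs 'c' => same
  Position 3: 'b' vs 'd' => differ
  Position 4: 'a' vs 'a' => same
  Position 5: 'b' vs 'a' => differ
  Position 6: 'd' vs 'b' => differ
Total differences (Hamming distance): 5

5


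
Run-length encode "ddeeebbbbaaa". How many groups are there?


Input: ddeeebbbbaaa
Scanning for consecutive runs:
  Group 1: 'd' x 2 (positions 0-1)
  Group 2: 'e' x 3 (positions 2-4)
  Group 3: 'b' x 4 (positions 5-8)
  Group 4: 'a' x 3 (positions 9-11)
Total groups: 4

4


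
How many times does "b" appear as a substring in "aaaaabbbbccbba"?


Searching for "b" in "aaaaabbbbccbba"
Scanning each position:
  Position 0: "a" => no
  Position 1: "a" => no
  Position 2: "a" => no
  Position 3: "a" => no
  Position 4: "a" => no
  Position 5: "b" => MATCH
  Position 6: "b" => MATCH
  Position 7: "b" => MATCH
  Position 8: "b" => MATCH
  Position 9: "c" => no
  Position 10: "c" => no
  Position 11: "b" => MATCH
  Position 12: "b" => MATCH
  Position 13: "a" => no
Total occurrences: 6

6


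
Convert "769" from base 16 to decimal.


Input: "769" in base 16
Positional expansion:
  Digit '7' (value 7) x 16^2 = 1792
  Digit '6' (value 6) x 16^1 = 96
  Digit '9' (value 9) x 16^0 = 9
Sum = 1897

1897


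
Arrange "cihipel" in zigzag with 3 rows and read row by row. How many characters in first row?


Zigzag "cihipel" into 3 rows:
Placing characters:
  'c' => row 0
  'i' => row 1
  'h' => row 2
  'i' => row 1
  'p' => row 0
  'e' => row 1
  'l' => row 2
Rows:
  Row 0: "cp"
  Row 1: "iie"
  Row 2: "hl"
First row length: 2

2


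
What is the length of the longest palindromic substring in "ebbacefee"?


Input: "ebbacefee"
Checking substrings for palindromes:
  [5:8] "efe" (len 3) => palindrome
  [1:3] "bb" (len 2) => palindrome
  [7:9] "ee" (len 2) => palindrome
Longest palindromic substring: "efe" with length 3

3


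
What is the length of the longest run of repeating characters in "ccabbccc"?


Input: "ccabbccc"
Scanning for longest run:
  Position 1 ('c'): continues run of 'c', length=2
  Position 2 ('a'): new char, reset run to 1
  Position 3 ('b'): new char, reset run to 1
  Position 4 ('b'): continues run of 'b', length=2
  Position 5 ('c'): new char, reset run to 1
  Position 6 ('c'): continues run of 'c', length=2
  Position 7 ('c'): continues run of 'c', length=3
Longest run: 'c' with length 3

3


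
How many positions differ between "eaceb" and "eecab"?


Comparing "eaceb" and "eecab" position by position:
  Position 0: 'e' vs 'e' => same
  Position 1: 'a' vs 'e' => DIFFER
  Position 2: 'c' vs 'c' => same
  Position 3: 'e' vs 'a' => DIFFER
  Position 4: 'b' vs 'b' => same
Positions that differ: 2

2


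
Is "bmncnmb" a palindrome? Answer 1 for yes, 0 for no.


Input: bmncnmb
Reversed: bmncnmb
  Compare pos 0 ('b') with pos 6 ('b'): match
  Compare pos 1 ('m') with pos 5 ('m'): match
  Compare pos 2 ('n') with pos 4 ('n'): match
Result: palindrome

1


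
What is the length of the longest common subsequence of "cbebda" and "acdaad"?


LCS of "cbebda" and "acdaad"
DP table:
           a    c    d    a    a    d
      0    0    0    0    0    0    0
  c   0    0    1    1    1    1    1
  b   0    0    1    1    1    1    1
  e   0    0    1    1    1    1    1
  b   0    0    1    1    1    1    1
  d   0    0    1    2    2    2    2
  a   0    1    1    2    3    3    3
LCS length = dp[6][6] = 3

3


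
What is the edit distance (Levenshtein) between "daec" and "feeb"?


Computing edit distance: "daec" -> "feeb"
DP table:
           f    e    e    b
      0    1    2    3    4
  d   1    1    2    3    4
  a   2    2    2    3    4
  e   3    3    2    2    3
  c   4    4    3    3    3
Edit distance = dp[4][4] = 3

3


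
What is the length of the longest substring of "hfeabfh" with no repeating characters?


Input: "hfeabfh"
Sliding window (track last position of each char):
  Position 0 ('h'): window [0,0] length 1 -- new best
  Position 1 ('f'): window [0,1] length 2 -- new best
  Position 2 ('e'): window [0,2] length 3 -- new best
  Position 3 ('a'): window [0,3] length 4 -- new best
  Position 4 ('b'): window [0,4] length 5 -- new best
  Position 5 ('f'): repeat (last at 1), move window start to 2
  Position 5 ('f'): window [2,5] length 4
  Position 6 ('h'): window [2,6] length 5
Longest substring with no repeats: "hfeab" with length 5

5


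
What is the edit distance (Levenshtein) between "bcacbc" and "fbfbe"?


Computing edit distance: "bcacbc" -> "fbfbe"
DP table:
           f    b    f    b    e
      0    1    2    3    4    5
  b   1    1    1    2    3    4
  c   2    2    2    2    3    4
  a   3    3    3    3    3    4
  c   4    4    4    4    4    4
  b   5    5    4    5    4    5
  c   6    6    5    5    5    5
Edit distance = dp[6][5] = 5

5


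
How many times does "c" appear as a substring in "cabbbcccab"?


Searching for "c" in "cabbbcccab"
Scanning each position:
  Position 0: "c" => MATCH
  Position 1: "a" => no
  Position 2: "b" => no
  Position 3: "b" => no
  Position 4: "b" => no
  Position 5: "c" => MATCH
  Position 6: "c" => MATCH
  Position 7: "c" => MATCH
  Position 8: "a" => no
  Position 9: "b" => no
Total occurrences: 4

4


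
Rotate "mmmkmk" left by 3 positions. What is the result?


Input: "mmmkmk", rotate left by 3
First 3 characters: "mmm"
Remaining characters: "kmk"
Concatenate remaining + first: "kmk" + "mmm" = "kmkmmm"

kmkmmm


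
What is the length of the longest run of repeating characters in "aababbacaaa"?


Input: "aababbacaaa"
Scanning for longest run:
  Position 1 ('a'): continues run of 'a', length=2
  Position 2 ('b'): new char, reset run to 1
  Position 3 ('a'): new char, reset run to 1
  Position 4 ('b'): new char, reset run to 1
  Position 5 ('b'): continues run of 'b', length=2
  Position 6 ('a'): new char, reset run to 1
  Position 7 ('c'): new char, reset run to 1
  Position 8 ('a'): new char, reset run to 1
  Position 9 ('a'): continues run of 'a', length=2
  Position 10 ('a'): continues run of 'a', length=3
Longest run: 'a' with length 3

3


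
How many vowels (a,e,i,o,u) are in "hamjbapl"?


Input: hamjbapl
Checking each character:
  'h' at position 0: consonant
  'a' at position 1: vowel (running total: 1)
  'm' at position 2: consonant
  'j' at position 3: consonant
  'b' at position 4: consonant
  'a' at position 5: vowel (running total: 2)
  'p' at position 6: consonant
  'l' at position 7: consonant
Total vowels: 2

2


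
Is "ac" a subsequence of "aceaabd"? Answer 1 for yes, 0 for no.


Check if "ac" is a subsequence of "aceaabd"
Greedy scan:
  Position 0 ('a'): matches sub[0] = 'a'
  Position 1 ('c'): matches sub[1] = 'c'
  Position 2 ('e'): no match needed
  Position 3 ('a'): no match needed
  Position 4 ('a'): no match needed
  Position 5 ('b'): no match needed
  Position 6 ('d'): no match needed
All 2 characters matched => is a subsequence

1


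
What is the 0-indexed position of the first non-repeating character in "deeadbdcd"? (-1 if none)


Input: deeadbdcd
Character frequencies:
  'a': 1
  'b': 1
  'c': 1
  'd': 4
  'e': 2
Scanning left to right for freq == 1:
  Position 0 ('d'): freq=4, skip
  Position 1 ('e'): freq=2, skip
  Position 2 ('e'): freq=2, skip
  Position 3 ('a'): unique! => answer = 3

3


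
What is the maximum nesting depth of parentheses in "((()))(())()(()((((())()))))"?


Input: "((()))(())()(()((((())()))))"
Tracking depth:
  Position 0 '(': depth becomes 1
  Position 1 '(': depth becomes 2
  Position 2 '(': depth becomes 3
  Position 3 ')': depth becomes 2
  Position 4 ')': depth becomes 1
  Position 5 ')': depth becomes 0
  Position 6 '(': depth becomes 1
  Position 7 '(': depth becomes 2
  Position 8 ')': depth becomes 1
  Position 9 ')': depth becomes 0
  Position 10 '(': depth becomes 1
  Position 11 ')': depth becomes 0
  Position 12 '(': depth becomes 1
  Position 13 '(': depth becomes 2
  Position 14 ')': depth becomes 1
  Position 15 '(': depth becomes 2
  Position 16 '(': depth becomes 3
  Position 17 '(': depth becomes 4
  Position 18 '(': depth becomes 5
  Position 19 '(': depth becomes 6
  Position 20 ')': depth becomes 5
  Position 21 ')': depth becomes 4
  Position 22 '(': depth becomes 5
  Position 23 ')': depth becomes 4
  Position 24 ')': depth becomes 3
  Position 25 ')': depth becomes 2
  Position 26 ')': depth becomes 1
  Position 27 ')': depth becomes 0
Maximum depth reached: 6

6


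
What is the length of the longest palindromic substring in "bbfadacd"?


Input: "bbfadacd"
Checking substrings for palindromes:
  [3:6] "ada" (len 3) => palindrome
  [0:2] "bb" (len 2) => palindrome
Longest palindromic substring: "ada" with length 3

3


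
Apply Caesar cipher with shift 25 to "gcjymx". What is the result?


Caesar cipher: shift "gcjymx" by 25
  'g' (pos 6) + 25 = pos 5 = 'f'
  'c' (pos 2) + 25 = pos 1 = 'b'
  'j' (pos 9) + 25 = pos 8 = 'i'
  'y' (pos 24) + 25 = pos 23 = 'x'
  'm' (pos 12) + 25 = pos 11 = 'l'
  'x' (pos 23) + 25 = pos 22 = 'w'
Result: fbixlw

fbixlw


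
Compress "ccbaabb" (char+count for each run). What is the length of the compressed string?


Input: ccbaabb
Runs:
  'c' x 2 => "c2"
  'b' x 1 => "b1"
  'a' x 2 => "a2"
  'b' x 2 => "b2"
Compressed: "c2b1a2b2"
Compressed length: 8

8


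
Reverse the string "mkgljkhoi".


Input: mkgljkhoi
Reading characters right to left:
  Position 8: 'i'
  Position 7: 'o'
  Position 6: 'h'
  Position 5: 'k'
  Position 4: 'j'
  Position 3: 'l'
  Position 2: 'g'
  Position 1: 'k'
  Position 0: 'm'
Reversed: iohkjlgkm

iohkjlgkm
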